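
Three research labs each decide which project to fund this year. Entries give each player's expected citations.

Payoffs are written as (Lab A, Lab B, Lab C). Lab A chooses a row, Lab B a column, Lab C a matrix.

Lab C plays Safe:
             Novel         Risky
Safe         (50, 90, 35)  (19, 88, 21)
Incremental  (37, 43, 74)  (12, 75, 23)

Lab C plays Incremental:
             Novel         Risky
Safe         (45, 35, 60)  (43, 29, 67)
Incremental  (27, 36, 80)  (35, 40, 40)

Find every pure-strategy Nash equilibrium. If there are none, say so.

(Safe, Novel, Incremental)

Mark each player's best response to every combination of opponents' strategies; a profile where every player is best-responding is a pure Nash equilibrium.
Lab A against (Novel, Safe): payoffs 50, 37 → best response Safe.
Lab A against (Novel, Incremental): payoffs 45, 27 → best response Safe.
Lab A against (Risky, Safe): payoffs 19, 12 → best response Safe.
Lab A against (Risky, Incremental): payoffs 43, 35 → best response Safe.
Lab B against (Safe, Safe): payoffs 90, 88 → best response Novel.
Lab B against (Safe, Incremental): payoffs 35, 29 → best response Novel.
Lab B against (Incremental, Safe): payoffs 43, 75 → best response Risky.
Lab B against (Incremental, Incremental): payoffs 36, 40 → best response Risky.
Lab C against (Safe, Novel): payoffs 35, 60 → best response Incremental.
Lab C against (Safe, Risky): payoffs 21, 67 → best response Incremental.
Lab C against (Incremental, Novel): payoffs 74, 80 → best response Incremental.
Lab C against (Incremental, Risky): payoffs 23, 40 → best response Incremental.
Mutual best responses: (Safe, Novel, Incremental).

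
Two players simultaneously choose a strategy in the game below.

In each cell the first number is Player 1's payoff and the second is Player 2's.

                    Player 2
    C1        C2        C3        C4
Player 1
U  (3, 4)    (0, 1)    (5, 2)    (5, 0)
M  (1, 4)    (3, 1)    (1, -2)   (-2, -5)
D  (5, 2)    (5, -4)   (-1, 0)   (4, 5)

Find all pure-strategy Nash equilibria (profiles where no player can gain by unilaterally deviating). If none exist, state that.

No pure-strategy Nash equilibrium.

For each strategy profile, look for a profitable unilateral deviation.
(U, C1): Player 1 can switch to D (3 → 5). Not NE.
(U, C2): Player 1 can switch to M (0 → 3). Not NE.
(U, C3): Player 2 can switch to C1 (2 → 4). Not NE.
(U, C4): Player 2 can switch to C1 (0 → 4). Not NE.
(M, C1): Player 1 can switch to U (1 → 3). Not NE.
(M, C2): Player 1 can switch to D (3 → 5). Not NE.
(M, C3): Player 1 can switch to U (1 → 5). Not NE.
(M, C4): Player 1 can switch to U (-2 → 5). Not NE.
(The remaining 4 profiles each have a profitable deviation by the same check.)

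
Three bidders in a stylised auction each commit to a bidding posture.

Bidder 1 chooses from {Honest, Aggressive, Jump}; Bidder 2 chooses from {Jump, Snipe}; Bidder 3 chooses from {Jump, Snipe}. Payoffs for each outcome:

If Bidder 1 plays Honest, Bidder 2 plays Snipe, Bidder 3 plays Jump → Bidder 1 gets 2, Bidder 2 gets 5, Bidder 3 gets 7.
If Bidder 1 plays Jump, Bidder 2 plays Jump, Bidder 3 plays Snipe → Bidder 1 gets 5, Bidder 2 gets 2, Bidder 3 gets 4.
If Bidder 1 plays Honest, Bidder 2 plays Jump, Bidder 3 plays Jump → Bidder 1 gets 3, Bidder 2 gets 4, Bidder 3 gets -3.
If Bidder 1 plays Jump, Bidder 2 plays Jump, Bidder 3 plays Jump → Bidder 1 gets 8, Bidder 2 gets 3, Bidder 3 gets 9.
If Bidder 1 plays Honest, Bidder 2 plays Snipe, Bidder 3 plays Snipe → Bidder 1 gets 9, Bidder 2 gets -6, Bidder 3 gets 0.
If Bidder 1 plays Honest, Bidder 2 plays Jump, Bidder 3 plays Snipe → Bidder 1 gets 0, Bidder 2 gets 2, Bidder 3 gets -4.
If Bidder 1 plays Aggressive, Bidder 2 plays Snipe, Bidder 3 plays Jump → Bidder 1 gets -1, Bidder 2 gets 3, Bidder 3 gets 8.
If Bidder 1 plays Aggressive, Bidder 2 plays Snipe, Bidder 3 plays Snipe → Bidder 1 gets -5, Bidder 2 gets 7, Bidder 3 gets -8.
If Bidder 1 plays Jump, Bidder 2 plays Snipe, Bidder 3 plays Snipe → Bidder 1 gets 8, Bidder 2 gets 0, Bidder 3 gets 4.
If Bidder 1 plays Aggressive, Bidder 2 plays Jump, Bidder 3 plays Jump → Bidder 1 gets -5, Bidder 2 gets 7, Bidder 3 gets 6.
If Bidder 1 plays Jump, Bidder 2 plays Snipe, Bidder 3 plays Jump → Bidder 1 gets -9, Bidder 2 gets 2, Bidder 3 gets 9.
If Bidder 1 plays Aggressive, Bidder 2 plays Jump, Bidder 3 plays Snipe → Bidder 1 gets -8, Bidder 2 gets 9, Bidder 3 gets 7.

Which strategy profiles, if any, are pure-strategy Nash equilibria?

The pure Nash equilibria are (Honest, Snipe, Jump); (Jump, Jump, Jump).

(Honest, Jump, Jump): Bidder 1 can switch to Jump (3 → 8). Not NE.
(Honest, Jump, Snipe): Bidder 1 can switch to Jump (0 → 5). Not NE.
(Honest, Snipe, Jump): Bidder 1 gets 2, best alternative -1; Bidder 2 gets 5, best alternative 4; Bidder 3 gets 7, best alternative 0. No profitable deviation — NE.
(Honest, Snipe, Snipe): Bidder 2 can switch to Jump (-6 → 2). Not NE.
(Aggressive, Jump, Jump): Bidder 1 can switch to Honest (-5 → 3). Not NE.
(Aggressive, Jump, Snipe): Bidder 1 can switch to Honest (-8 → 0). Not NE.
(Aggressive, Snipe, Jump): Bidder 1 can switch to Honest (-1 → 2). Not NE.
(Aggressive, Snipe, Snipe): Bidder 1 can switch to Honest (-5 → 9). Not NE.
(Jump, Jump, Jump): Bidder 1 gets 8, best alternative 3; Bidder 2 gets 3, best alternative 2; Bidder 3 gets 9, best alternative 4. No profitable deviation — NE.
(Jump, Jump, Snipe): Bidder 3 can switch to Jump (4 → 9). Not NE.
(Jump, Snipe, Jump): Bidder 1 can switch to Honest (-9 → 2). Not NE.
(Jump, Snipe, Snipe): Bidder 1 can switch to Honest (8 → 9). Not NE.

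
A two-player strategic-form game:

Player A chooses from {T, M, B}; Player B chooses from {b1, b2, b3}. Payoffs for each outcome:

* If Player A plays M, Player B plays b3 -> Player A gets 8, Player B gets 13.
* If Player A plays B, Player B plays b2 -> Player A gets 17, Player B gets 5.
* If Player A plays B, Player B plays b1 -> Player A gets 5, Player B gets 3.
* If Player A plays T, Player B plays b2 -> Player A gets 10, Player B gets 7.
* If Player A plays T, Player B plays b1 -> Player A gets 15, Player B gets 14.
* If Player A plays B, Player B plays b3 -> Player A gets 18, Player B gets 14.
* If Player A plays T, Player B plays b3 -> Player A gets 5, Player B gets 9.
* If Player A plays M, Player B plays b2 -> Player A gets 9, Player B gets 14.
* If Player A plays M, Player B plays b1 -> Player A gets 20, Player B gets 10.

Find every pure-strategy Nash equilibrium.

For each player, find the best response to each opponent profile; mutual best responses are the pure NE.
Player A against b1: payoffs 15, 20, 5 → best response M.
Player A against b2: payoffs 10, 9, 17 → best response B.
Player A against b3: payoffs 5, 8, 18 → best response B.
Player B against T: payoffs 14, 7, 9 → best response b1.
Player B against M: payoffs 10, 14, 13 → best response b2.
Player B against B: payoffs 3, 5, 14 → best response b3.
Mutual best responses: (B, b3).

The unique pure-strategy Nash equilibrium is (B, b3).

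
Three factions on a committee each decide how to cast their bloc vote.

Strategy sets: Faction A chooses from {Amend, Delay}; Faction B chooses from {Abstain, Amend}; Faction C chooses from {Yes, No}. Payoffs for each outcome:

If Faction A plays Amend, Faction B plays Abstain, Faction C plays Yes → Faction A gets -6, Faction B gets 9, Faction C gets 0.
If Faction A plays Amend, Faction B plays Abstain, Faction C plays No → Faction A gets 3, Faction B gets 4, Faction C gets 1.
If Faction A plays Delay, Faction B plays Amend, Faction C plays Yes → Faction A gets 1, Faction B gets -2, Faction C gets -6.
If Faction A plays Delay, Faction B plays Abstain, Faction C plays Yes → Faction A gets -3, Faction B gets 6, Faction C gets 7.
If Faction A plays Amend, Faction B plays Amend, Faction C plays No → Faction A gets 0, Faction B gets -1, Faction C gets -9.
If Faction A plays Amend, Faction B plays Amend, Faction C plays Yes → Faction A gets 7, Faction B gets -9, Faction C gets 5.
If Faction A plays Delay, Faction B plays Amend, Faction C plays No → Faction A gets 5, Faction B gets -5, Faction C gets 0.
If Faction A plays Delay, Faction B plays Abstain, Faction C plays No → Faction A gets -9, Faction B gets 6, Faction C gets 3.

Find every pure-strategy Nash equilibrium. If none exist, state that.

The pure Nash equilibria are (Amend, Abstain, No); (Delay, Abstain, Yes).

For each player, find the best response to each opponent profile; mutual best responses are the pure NE.
Faction A against (Abstain, Yes): payoffs -6, -3 → best response Delay.
Faction A against (Abstain, No): payoffs 3, -9 → best response Amend.
Faction A against (Amend, Yes): payoffs 7, 1 → best response Amend.
Faction A against (Amend, No): payoffs 0, 5 → best response Delay.
Faction B against (Amend, Yes): payoffs 9, -9 → best response Abstain.
Faction B against (Amend, No): payoffs 4, -1 → best response Abstain.
Faction B against (Delay, Yes): payoffs 6, -2 → best response Abstain.
Faction B against (Delay, No): payoffs 6, -5 → best response Abstain.
Faction C against (Amend, Abstain): payoffs 0, 1 → best response No.
Faction C against (Amend, Amend): payoffs 5, -9 → best response Yes.
Faction C against (Delay, Abstain): payoffs 7, 3 → best response Yes.
Faction C against (Delay, Amend): payoffs -6, 0 → best response No.
Mutual best responses: (Amend, Abstain, No); (Delay, Abstain, Yes).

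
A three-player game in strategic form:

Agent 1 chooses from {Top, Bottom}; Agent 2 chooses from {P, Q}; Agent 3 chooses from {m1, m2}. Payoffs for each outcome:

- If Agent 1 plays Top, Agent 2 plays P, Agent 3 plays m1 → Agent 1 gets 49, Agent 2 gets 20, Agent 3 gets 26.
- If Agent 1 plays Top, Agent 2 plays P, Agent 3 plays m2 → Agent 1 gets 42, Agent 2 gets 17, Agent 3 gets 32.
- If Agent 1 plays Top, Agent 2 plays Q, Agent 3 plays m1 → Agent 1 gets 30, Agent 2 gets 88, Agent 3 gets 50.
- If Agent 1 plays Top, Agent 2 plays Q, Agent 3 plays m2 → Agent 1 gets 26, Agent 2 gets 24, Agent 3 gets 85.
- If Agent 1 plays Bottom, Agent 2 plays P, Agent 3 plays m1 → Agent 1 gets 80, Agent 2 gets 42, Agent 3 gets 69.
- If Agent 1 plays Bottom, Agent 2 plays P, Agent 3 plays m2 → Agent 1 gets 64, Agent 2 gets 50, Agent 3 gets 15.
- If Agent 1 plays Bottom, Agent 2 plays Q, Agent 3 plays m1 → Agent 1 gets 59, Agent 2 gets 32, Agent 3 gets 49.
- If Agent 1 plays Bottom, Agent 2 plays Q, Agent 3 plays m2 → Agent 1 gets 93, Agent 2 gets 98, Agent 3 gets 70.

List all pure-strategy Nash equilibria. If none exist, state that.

For each strategy profile, look for a profitable unilateral deviation.
(Top, P, m1): Agent 1 can switch to Bottom (49 → 80). Not NE.
(Top, P, m2): Agent 1 can switch to Bottom (42 → 64). Not NE.
(Top, Q, m1): Agent 1 can switch to Bottom (30 → 59). Not NE.
(Top, Q, m2): Agent 1 can switch to Bottom (26 → 93). Not NE.
(Bottom, P, m1): Agent 1 gets 80, best alternative 49; Agent 2 gets 42, best alternative 32; Agent 3 gets 69, best alternative 15. No profitable deviation — NE.
(Bottom, P, m2): Agent 2 can switch to Q (50 → 98). Not NE.
(Bottom, Q, m1): Agent 2 can switch to P (32 → 42). Not NE.
(Bottom, Q, m2): Agent 1 gets 93, best alternative 26; Agent 2 gets 98, best alternative 50; Agent 3 gets 70, best alternative 49. No profitable deviation — NE.

The pure Nash equilibria are (Bottom, P, m1) and (Bottom, Q, m2).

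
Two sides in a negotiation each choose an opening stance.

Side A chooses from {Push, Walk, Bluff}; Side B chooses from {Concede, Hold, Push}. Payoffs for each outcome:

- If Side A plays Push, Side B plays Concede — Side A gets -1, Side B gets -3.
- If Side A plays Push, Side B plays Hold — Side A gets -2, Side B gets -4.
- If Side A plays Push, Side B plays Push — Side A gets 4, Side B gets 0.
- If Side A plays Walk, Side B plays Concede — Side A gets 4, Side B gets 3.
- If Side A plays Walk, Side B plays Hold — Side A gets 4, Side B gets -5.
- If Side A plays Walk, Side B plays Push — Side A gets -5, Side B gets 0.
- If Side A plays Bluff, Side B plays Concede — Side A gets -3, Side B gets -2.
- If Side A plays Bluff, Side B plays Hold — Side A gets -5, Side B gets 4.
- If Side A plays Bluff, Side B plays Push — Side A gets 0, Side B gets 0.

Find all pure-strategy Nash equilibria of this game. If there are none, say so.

The pure Nash equilibria are (Push, Push) and (Walk, Concede).

Side A against Concede: payoffs -1, 4, -3 → best response Walk.
Side A against Hold: payoffs -2, 4, -5 → best response Walk.
Side A against Push: payoffs 4, -5, 0 → best response Push.
Side B against Push: payoffs -3, -4, 0 → best response Push.
Side B against Walk: payoffs 3, -5, 0 → best response Concede.
Side B against Bluff: payoffs -2, 4, 0 → best response Hold.
Mutual best responses: (Push, Push); (Walk, Concede).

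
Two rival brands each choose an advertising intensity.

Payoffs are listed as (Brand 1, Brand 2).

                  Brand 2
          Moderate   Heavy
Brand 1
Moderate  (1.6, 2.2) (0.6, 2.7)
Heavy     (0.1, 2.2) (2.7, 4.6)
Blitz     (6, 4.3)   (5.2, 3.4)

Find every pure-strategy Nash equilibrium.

Pure NE: (Blitz, Moderate)

Brand 1 against Moderate: payoffs 1.6, 0.1, 6 → best response Blitz.
Brand 1 against Heavy: payoffs 0.6, 2.7, 5.2 → best response Blitz.
Brand 2 against Moderate: payoffs 2.2, 2.7 → best response Heavy.
Brand 2 against Heavy: payoffs 2.2, 4.6 → best response Heavy.
Brand 2 against Blitz: payoffs 4.3, 3.4 → best response Moderate.
Mutual best responses: (Blitz, Moderate).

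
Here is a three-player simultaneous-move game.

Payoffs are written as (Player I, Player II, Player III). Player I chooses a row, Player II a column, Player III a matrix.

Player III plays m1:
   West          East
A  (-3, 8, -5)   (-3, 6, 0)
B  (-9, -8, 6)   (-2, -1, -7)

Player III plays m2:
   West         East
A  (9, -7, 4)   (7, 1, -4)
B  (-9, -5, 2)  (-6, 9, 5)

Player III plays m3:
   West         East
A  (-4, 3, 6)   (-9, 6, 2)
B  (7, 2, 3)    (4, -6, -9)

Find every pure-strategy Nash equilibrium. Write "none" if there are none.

No pure-strategy Nash equilibrium.

Player I against (West, m1): payoffs -3, -9 → best response A.
Player I against (West, m2): payoffs 9, -9 → best response A.
Player I against (West, m3): payoffs -4, 7 → best response B.
Player I against (East, m1): payoffs -3, -2 → best response B.
Player I against (East, m2): payoffs 7, -6 → best response A.
Player I against (East, m3): payoffs -9, 4 → best response B.
Player II against (A, m1): payoffs 8, 6 → best response West.
Player II against (A, m2): payoffs -7, 1 → best response East.
Player II against (A, m3): payoffs 3, 6 → best response East.
Player II against (B, m1): payoffs -8, -1 → best response East.
Player II against (B, m2): payoffs -5, 9 → best response East.
Player II against (B, m3): payoffs 2, -6 → best response West.
Player III against (A, West): payoffs -5, 4, 6 → best response m3.
Player III against (A, East): payoffs 0, -4, 2 → best response m3.
Player III against (B, West): payoffs 6, 2, 3 → best response m1.
Player III against (B, East): payoffs -7, 5, -9 → best response m2.
No profile is a mutual best response for all players.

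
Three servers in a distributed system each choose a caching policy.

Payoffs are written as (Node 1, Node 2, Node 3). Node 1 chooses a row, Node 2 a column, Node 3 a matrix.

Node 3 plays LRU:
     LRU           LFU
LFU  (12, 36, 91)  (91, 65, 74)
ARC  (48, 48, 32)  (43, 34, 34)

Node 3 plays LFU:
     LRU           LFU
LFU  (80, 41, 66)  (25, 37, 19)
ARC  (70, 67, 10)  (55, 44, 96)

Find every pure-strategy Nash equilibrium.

(LFU, LRU, LRU): Node 1 can switch to ARC (12 → 48). Not NE.
(LFU, LRU, LFU): Node 3 can switch to LRU (66 → 91). Not NE.
(LFU, LFU, LRU): Node 1 gets 91, best alternative 43; Node 2 gets 65, best alternative 36; Node 3 gets 74, best alternative 19. No profitable deviation — NE.
(LFU, LFU, LFU): Node 1 can switch to ARC (25 → 55). Not NE.
(ARC, LRU, LRU): Node 1 gets 48, best alternative 12; Node 2 gets 48, best alternative 34; Node 3 gets 32, best alternative 10. No profitable deviation — NE.
(ARC, LRU, LFU): Node 1 can switch to LFU (70 → 80). Not NE.
(ARC, LFU, LRU): Node 1 can switch to LFU (43 → 91). Not NE.
(ARC, LFU, LFU): Node 2 can switch to LRU (44 → 67). Not NE.

Pure-strategy Nash equilibria: (LFU, LFU, LRU), (ARC, LRU, LRU)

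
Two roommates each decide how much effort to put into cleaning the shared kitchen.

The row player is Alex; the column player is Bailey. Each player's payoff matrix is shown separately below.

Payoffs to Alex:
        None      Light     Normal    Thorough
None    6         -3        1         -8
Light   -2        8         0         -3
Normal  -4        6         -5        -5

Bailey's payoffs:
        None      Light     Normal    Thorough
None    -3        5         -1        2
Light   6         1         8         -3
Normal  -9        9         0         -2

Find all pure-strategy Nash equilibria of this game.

(None, None): Bailey can switch to Light (-3 → 5). Not NE.
(None, Light): Alex can switch to Light (-3 → 8). Not NE.
(None, Normal): Bailey can switch to Light (-1 → 5). Not NE.
(None, Thorough): Alex can switch to Light (-8 → -3). Not NE.
(Light, None): Alex can switch to None (-2 → 6). Not NE.
(Light, Light): Bailey can switch to None (1 → 6). Not NE.
(Light, Normal): Alex can switch to None (0 → 1). Not NE.
(Light, Thorough): Bailey can switch to None (-3 → 6). Not NE.
(Normal, None): Alex can switch to None (-4 → 6). Not NE.
(Normal, Light): Alex can switch to Light (6 → 8). Not NE.
(Normal, Normal): Alex can switch to None (-5 → 1). Not NE.
(Normal, Thorough): Alex can switch to Light (-5 → -3). Not NE.

none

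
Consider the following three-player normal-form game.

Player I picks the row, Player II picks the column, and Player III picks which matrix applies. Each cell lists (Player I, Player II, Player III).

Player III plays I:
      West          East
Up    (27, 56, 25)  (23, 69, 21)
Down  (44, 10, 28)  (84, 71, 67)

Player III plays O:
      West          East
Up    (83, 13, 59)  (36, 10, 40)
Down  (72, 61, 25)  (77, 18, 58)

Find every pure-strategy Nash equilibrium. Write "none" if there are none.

Mark each player's best response to every combination of opponents' strategies; a profile where every player is best-responding is a pure Nash equilibrium.
Player I against (West, I): payoffs 27, 44 → best response Down.
Player I against (West, O): payoffs 83, 72 → best response Up.
Player I against (East, I): payoffs 23, 84 → best response Down.
Player I against (East, O): payoffs 36, 77 → best response Down.
Player II against (Up, I): payoffs 56, 69 → best response East.
Player II against (Up, O): payoffs 13, 10 → best response West.
Player II against (Down, I): payoffs 10, 71 → best response East.
Player II against (Down, O): payoffs 61, 18 → best response West.
Player III against (Up, West): payoffs 25, 59 → best response O.
Player III against (Up, East): payoffs 21, 40 → best response O.
Player III against (Down, West): payoffs 28, 25 → best response I.
Player III against (Down, East): payoffs 67, 58 → best response I.
Mutual best responses: (Up, West, O); (Down, East, I).

(Up, West, O), (Down, East, I)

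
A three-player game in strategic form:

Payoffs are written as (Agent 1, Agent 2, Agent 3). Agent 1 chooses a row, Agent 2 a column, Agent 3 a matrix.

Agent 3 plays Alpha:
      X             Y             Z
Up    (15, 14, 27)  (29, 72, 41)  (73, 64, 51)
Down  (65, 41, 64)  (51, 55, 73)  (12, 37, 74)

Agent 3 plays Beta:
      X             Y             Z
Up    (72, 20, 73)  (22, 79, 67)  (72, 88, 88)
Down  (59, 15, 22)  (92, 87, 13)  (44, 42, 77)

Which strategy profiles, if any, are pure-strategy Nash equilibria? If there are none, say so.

Check each profile: it is a Nash equilibrium iff no player can strictly gain by switching unilaterally.
(Up, X, Alpha): Agent 1 can switch to Down (15 → 65). Not NE.
(Up, X, Beta): Agent 2 can switch to Y (20 → 79). Not NE.
(Up, Y, Alpha): Agent 1 can switch to Down (29 → 51). Not NE.
(Up, Y, Beta): Agent 1 can switch to Down (22 → 92). Not NE.
(Up, Z, Alpha): Agent 2 can switch to Y (64 → 72). Not NE.
(Up, Z, Beta): Agent 1 gets 72, best alternative 44; Agent 2 gets 88, best alternative 79; Agent 3 gets 88, best alternative 51. No profitable deviation — NE.
(Down, X, Alpha): Agent 2 can switch to Y (41 → 55). Not NE.
(Down, X, Beta): Agent 1 can switch to Up (59 → 72). Not NE.
(Down, Y, Alpha): Agent 1 gets 51, best alternative 29; Agent 2 gets 55, best alternative 41; Agent 3 gets 73, best alternative 13. No profitable deviation — NE.
(Down, Y, Beta): Agent 3 can switch to Alpha (13 → 73). Not NE.
(Down, Z, Alpha): Agent 1 can switch to Up (12 → 73). Not NE.
(Down, Z, Beta): Agent 1 can switch to Up (44 → 72). Not NE.

(Up, Z, Beta), (Down, Y, Alpha)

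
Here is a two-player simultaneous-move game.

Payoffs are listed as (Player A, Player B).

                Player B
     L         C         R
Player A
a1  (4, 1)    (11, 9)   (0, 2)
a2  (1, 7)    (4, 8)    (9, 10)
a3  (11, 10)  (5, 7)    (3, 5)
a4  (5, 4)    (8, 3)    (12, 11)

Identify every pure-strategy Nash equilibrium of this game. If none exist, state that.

The pure Nash equilibria are (a1, C) and (a3, L) and (a4, R).

Player A against L: payoffs 4, 1, 11, 5 → best response a3.
Player A against C: payoffs 11, 4, 5, 8 → best response a1.
Player A against R: payoffs 0, 9, 3, 12 → best response a4.
Player B against a1: payoffs 1, 9, 2 → best response C.
Player B against a2: payoffs 7, 8, 10 → best response R.
Player B against a3: payoffs 10, 7, 5 → best response L.
Player B against a4: payoffs 4, 3, 11 → best response R.
Mutual best responses: (a1, C); (a3, L); (a4, R).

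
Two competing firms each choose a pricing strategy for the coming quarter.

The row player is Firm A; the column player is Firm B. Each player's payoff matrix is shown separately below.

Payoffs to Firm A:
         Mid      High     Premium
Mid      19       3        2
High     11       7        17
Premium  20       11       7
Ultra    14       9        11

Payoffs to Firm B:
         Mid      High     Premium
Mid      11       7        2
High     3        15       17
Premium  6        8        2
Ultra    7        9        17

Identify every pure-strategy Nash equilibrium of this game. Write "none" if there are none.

Pure-strategy Nash equilibria: (High, Premium), (Premium, High)

(Mid, Mid): Firm A can switch to Premium (19 → 20). Not NE.
(Mid, High): Firm A can switch to High (3 → 7). Not NE.
(Mid, Premium): Firm A can switch to High (2 → 17). Not NE.
(High, Mid): Firm A can switch to Mid (11 → 19). Not NE.
(High, High): Firm A can switch to Premium (7 → 11). Not NE.
(High, Premium): Firm A gets 17, best alternative 11; Firm B gets 17, best alternative 15. No profitable deviation — NE.
(Premium, Mid): Firm B can switch to High (6 → 8). Not NE.
(Premium, High): Firm A gets 11, best alternative 9; Firm B gets 8, best alternative 6. No profitable deviation — NE.
(Premium, Premium): Firm A can switch to High (7 → 17). Not NE.
(Ultra, Mid): Firm A can switch to Mid (14 → 19). Not NE.
(The remaining 2 profiles each have a profitable deviation by the same check.)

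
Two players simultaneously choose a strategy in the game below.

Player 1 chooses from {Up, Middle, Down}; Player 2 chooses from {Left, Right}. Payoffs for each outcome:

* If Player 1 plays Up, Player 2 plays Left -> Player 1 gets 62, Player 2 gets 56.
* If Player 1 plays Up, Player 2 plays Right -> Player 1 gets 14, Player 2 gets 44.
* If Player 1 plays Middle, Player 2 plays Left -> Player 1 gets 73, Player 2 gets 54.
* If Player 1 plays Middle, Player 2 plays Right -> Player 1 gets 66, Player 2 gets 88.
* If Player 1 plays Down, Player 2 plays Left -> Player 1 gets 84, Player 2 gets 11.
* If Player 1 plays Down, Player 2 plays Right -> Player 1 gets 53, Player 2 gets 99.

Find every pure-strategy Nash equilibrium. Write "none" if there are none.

The unique pure-strategy Nash equilibrium is (Middle, Right).

Check each profile: it is a Nash equilibrium iff no player can strictly gain by switching unilaterally.
(Up, Left): Player 1 can switch to Middle (62 → 73). Not NE.
(Up, Right): Player 1 can switch to Middle (14 → 66). Not NE.
(Middle, Left): Player 1 can switch to Down (73 → 84). Not NE.
(Middle, Right): Player 1 gets 66, best alternative 53; Player 2 gets 88, best alternative 54. No profitable deviation — NE.
(Down, Left): Player 2 can switch to Right (11 → 99). Not NE.
(Down, Right): Player 1 can switch to Middle (53 → 66). Not NE.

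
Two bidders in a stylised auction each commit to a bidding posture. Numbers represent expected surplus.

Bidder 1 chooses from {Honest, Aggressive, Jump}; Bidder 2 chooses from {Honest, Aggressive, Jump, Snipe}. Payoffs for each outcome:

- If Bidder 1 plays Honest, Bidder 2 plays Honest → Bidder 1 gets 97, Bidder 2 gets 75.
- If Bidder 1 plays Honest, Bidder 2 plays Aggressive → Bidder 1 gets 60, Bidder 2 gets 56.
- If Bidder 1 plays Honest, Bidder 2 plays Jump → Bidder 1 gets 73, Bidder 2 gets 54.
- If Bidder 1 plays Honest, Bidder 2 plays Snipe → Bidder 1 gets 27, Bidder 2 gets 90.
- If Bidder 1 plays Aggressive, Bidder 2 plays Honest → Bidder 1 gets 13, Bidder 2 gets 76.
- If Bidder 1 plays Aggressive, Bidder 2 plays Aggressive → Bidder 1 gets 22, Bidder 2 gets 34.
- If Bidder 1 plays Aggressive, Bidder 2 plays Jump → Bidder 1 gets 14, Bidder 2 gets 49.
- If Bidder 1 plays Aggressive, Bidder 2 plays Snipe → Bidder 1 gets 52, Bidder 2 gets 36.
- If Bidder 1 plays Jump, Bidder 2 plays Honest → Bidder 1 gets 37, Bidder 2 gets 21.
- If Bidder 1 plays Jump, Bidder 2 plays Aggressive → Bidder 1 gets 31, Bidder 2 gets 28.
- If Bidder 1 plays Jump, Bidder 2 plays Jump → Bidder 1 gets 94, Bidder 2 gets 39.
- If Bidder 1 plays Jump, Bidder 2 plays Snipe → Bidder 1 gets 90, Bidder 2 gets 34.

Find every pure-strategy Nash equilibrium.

Bidder 1 against Honest: payoffs 97, 13, 37 → best response Honest.
Bidder 1 against Aggressive: payoffs 60, 22, 31 → best response Honest.
Bidder 1 against Jump: payoffs 73, 14, 94 → best response Jump.
Bidder 1 against Snipe: payoffs 27, 52, 90 → best response Jump.
Bidder 2 against Honest: payoffs 75, 56, 54, 90 → best response Snipe.
Bidder 2 against Aggressive: payoffs 76, 34, 49, 36 → best response Honest.
Bidder 2 against Jump: payoffs 21, 28, 39, 34 → best response Jump.
Mutual best responses: (Jump, Jump).

(Jump, Jump)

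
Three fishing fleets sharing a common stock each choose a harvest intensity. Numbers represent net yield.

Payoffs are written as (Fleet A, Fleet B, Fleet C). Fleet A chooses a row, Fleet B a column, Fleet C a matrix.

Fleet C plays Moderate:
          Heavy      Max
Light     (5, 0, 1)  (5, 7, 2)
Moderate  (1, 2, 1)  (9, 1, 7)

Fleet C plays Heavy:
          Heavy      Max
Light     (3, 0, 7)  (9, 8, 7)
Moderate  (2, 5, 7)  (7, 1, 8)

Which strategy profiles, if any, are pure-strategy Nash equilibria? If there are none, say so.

Mark each player's best response to every combination of opponents' strategies; a profile where every player is best-responding is a pure Nash equilibrium.
Fleet A against (Heavy, Moderate): payoffs 5, 1 → best response Light.
Fleet A against (Heavy, Heavy): payoffs 3, 2 → best response Light.
Fleet A against (Max, Moderate): payoffs 5, 9 → best response Moderate.
Fleet A against (Max, Heavy): payoffs 9, 7 → best response Light.
Fleet B against (Light, Moderate): payoffs 0, 7 → best response Max.
Fleet B against (Light, Heavy): payoffs 0, 8 → best response Max.
Fleet B against (Moderate, Moderate): payoffs 2, 1 → best response Heavy.
Fleet B against (Moderate, Heavy): payoffs 5, 1 → best response Heavy.
Fleet C against (Light, Heavy): payoffs 1, 7 → best response Heavy.
Fleet C against (Light, Max): payoffs 2, 7 → best response Heavy.
Fleet C against (Moderate, Heavy): payoffs 1, 7 → best response Heavy.
Fleet C against (Moderate, Max): payoffs 7, 8 → best response Heavy.
Mutual best responses: (Light, Max, Heavy).

(Light, Max, Heavy)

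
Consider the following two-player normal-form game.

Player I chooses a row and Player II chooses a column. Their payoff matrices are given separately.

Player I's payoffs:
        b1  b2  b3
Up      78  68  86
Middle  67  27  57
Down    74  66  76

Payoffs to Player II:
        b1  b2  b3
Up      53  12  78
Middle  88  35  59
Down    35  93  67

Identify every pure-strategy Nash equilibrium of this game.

For each strategy profile, look for a profitable unilateral deviation.
(Up, b1): Player II can switch to b3 (53 → 78). Not NE.
(Up, b2): Player II can switch to b1 (12 → 53). Not NE.
(Up, b3): Player I gets 86, best alternative 76; Player II gets 78, best alternative 53. No profitable deviation — NE.
(Middle, b1): Player I can switch to Up (67 → 78). Not NE.
(Middle, b2): Player I can switch to Up (27 → 68). Not NE.
(Middle, b3): Player I can switch to Up (57 → 86). Not NE.
(Down, b1): Player I can switch to Up (74 → 78). Not NE.
(Down, b2): Player I can switch to Up (66 → 68). Not NE.
(Down, b3): Player I can switch to Up (76 → 86). Not NE.

The unique pure-strategy Nash equilibrium is (Up, b3).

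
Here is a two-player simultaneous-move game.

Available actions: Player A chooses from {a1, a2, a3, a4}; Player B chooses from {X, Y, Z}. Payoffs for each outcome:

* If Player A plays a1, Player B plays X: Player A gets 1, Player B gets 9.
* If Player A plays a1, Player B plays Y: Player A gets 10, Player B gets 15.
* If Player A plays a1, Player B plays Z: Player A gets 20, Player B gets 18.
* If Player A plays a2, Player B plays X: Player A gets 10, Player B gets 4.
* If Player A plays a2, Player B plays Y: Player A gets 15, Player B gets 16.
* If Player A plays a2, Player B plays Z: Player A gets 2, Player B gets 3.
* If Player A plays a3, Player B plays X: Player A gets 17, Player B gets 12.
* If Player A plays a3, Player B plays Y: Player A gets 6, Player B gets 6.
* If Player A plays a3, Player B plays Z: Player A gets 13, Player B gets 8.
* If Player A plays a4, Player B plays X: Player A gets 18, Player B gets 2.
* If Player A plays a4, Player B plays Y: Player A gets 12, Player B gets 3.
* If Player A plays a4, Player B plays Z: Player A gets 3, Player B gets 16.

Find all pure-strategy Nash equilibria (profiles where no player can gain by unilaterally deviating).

(a1, X): Player A can switch to a2 (1 → 10). Not NE.
(a1, Y): Player A can switch to a2 (10 → 15). Not NE.
(a1, Z): Player A gets 20, best alternative 13; Player B gets 18, best alternative 15. No profitable deviation — NE.
(a2, X): Player A can switch to a3 (10 → 17). Not NE.
(a2, Y): Player A gets 15, best alternative 12; Player B gets 16, best alternative 4. No profitable deviation — NE.
(a2, Z): Player A can switch to a1 (2 → 20). Not NE.
(a3, X): Player A can switch to a4 (17 → 18). Not NE.
(a3, Y): Player A can switch to a1 (6 → 10). Not NE.
(a3, Z): Player A can switch to a1 (13 → 20). Not NE.
(a4, X): Player B can switch to Y (2 → 3). Not NE.
(a4, Y): Player A can switch to a2 (12 → 15). Not NE.
(a4, Z): Player A can switch to a1 (3 → 20). Not NE.

The pure Nash equilibria are (a1, Z), (a2, Y).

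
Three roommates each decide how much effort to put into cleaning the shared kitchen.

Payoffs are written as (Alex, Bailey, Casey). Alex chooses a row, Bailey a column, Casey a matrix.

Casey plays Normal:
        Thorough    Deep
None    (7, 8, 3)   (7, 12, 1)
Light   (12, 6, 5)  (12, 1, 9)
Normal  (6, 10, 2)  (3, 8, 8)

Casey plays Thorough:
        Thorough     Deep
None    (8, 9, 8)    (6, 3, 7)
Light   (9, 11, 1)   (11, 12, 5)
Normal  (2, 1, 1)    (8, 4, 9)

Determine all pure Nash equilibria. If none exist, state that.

(None, Thorough, Normal): Alex can switch to Light (7 → 12). Not NE.
(None, Thorough, Thorough): Alex can switch to Light (8 → 9). Not NE.
(None, Deep, Normal): Alex can switch to Light (7 → 12). Not NE.
(None, Deep, Thorough): Alex can switch to Light (6 → 11). Not NE.
(Light, Thorough, Normal): Alex gets 12, best alternative 7; Bailey gets 6, best alternative 1; Casey gets 5, best alternative 1. No profitable deviation — NE.
(Light, Thorough, Thorough): Bailey can switch to Deep (11 → 12). Not NE.
(Light, Deep, Normal): Bailey can switch to Thorough (1 → 6). Not NE.
(Light, Deep, Thorough): Casey can switch to Normal (5 → 9). Not NE.
(Normal, Thorough, Normal): Alex can switch to None (6 → 7). Not NE.
(Normal, Thorough, Thorough): Alex can switch to None (2 → 8). Not NE.
(Normal, Deep, Normal): Alex can switch to None (3 → 7). Not NE.
(The remaining 1 profile has a profitable deviation by the same check.)

Pure NE: (Light, Thorough, Normal)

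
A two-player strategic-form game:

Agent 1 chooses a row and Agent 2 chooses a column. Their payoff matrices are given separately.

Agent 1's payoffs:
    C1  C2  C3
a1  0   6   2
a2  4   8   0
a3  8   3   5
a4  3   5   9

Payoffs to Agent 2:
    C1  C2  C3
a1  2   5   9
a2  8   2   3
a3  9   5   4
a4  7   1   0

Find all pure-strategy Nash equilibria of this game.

Mark each player's best response to every combination of opponents' strategies; a profile where every player is best-responding is a pure Nash equilibrium.
Agent 1 against C1: payoffs 0, 4, 8, 3 → best response a3.
Agent 1 against C2: payoffs 6, 8, 3, 5 → best response a2.
Agent 1 against C3: payoffs 2, 0, 5, 9 → best response a4.
Agent 2 against a1: payoffs 2, 5, 9 → best response C3.
Agent 2 against a2: payoffs 8, 2, 3 → best response C1.
Agent 2 against a3: payoffs 9, 5, 4 → best response C1.
Agent 2 against a4: payoffs 7, 1, 0 → best response C1.
Mutual best responses: (a3, C1).

The unique pure-strategy Nash equilibrium is (a3, C1).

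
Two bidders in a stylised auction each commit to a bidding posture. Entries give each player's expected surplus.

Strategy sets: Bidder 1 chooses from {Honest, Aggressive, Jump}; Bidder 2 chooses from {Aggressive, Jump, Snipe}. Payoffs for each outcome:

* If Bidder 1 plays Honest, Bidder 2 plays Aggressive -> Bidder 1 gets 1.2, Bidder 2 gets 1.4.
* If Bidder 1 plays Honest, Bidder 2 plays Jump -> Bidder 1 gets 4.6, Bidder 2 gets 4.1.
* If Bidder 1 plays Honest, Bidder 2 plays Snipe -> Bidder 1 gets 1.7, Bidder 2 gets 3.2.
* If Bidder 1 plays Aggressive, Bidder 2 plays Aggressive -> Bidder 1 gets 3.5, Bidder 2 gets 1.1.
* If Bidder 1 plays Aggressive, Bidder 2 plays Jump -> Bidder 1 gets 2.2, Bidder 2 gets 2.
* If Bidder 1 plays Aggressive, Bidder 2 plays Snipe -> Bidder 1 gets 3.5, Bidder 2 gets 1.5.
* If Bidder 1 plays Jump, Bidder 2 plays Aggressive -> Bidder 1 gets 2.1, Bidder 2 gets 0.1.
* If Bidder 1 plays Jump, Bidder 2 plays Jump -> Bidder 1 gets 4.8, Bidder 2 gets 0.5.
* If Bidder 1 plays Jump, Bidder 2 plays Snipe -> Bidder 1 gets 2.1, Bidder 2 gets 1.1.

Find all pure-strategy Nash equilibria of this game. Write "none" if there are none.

No pure-strategy Nash equilibrium.

Mark each player's best response to every combination of opponents' strategies; a profile where every player is best-responding is a pure Nash equilibrium.
Bidder 1 against Aggressive: payoffs 1.2, 3.5, 2.1 → best response Aggressive.
Bidder 1 against Jump: payoffs 4.6, 2.2, 4.8 → best response Jump.
Bidder 1 against Snipe: payoffs 1.7, 3.5, 2.1 → best response Aggressive.
Bidder 2 against Honest: payoffs 1.4, 4.1, 3.2 → best response Jump.
Bidder 2 against Aggressive: payoffs 1.1, 2, 1.5 → best response Jump.
Bidder 2 against Jump: payoffs 0.1, 0.5, 1.1 → best response Snipe.
No profile is a mutual best response for all players.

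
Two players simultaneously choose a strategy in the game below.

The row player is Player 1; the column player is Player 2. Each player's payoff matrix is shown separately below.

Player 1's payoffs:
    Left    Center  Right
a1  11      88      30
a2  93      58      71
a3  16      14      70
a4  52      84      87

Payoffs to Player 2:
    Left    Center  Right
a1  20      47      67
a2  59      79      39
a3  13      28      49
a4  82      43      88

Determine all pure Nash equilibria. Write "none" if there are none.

The unique pure-strategy Nash equilibrium is (a4, Right).

For each strategy profile, look for a profitable unilateral deviation.
(a1, Left): Player 1 can switch to a2 (11 → 93). Not NE.
(a1, Center): Player 2 can switch to Right (47 → 67). Not NE.
(a1, Right): Player 1 can switch to a2 (30 → 71). Not NE.
(a2, Left): Player 2 can switch to Center (59 → 79). Not NE.
(a2, Center): Player 1 can switch to a1 (58 → 88). Not NE.
(a2, Right): Player 1 can switch to a4 (71 → 87). Not NE.
(a3, Left): Player 1 can switch to a2 (16 → 93). Not NE.
(a3, Center): Player 1 can switch to a1 (14 → 88). Not NE.
(a3, Right): Player 1 can switch to a2 (70 → 71). Not NE.
(a4, Left): Player 1 can switch to a2 (52 → 93). Not NE.
(a4, Right): Player 1 gets 87, best alternative 71; Player 2 gets 88, best alternative 82. No profitable deviation — NE.
(The remaining 1 profile has a profitable deviation by the same check.)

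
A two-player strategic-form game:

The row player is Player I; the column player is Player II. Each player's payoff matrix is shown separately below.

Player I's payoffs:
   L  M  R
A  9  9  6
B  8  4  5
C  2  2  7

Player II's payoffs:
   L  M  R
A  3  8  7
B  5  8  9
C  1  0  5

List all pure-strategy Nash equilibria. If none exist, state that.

Player I against L: payoffs 9, 8, 2 → best response A.
Player I against M: payoffs 9, 4, 2 → best response A.
Player I against R: payoffs 6, 5, 7 → best response C.
Player II against A: payoffs 3, 8, 7 → best response M.
Player II against B: payoffs 5, 8, 9 → best response R.
Player II against C: payoffs 1, 0, 5 → best response R.
Mutual best responses: (A, M); (C, R).

(A, M); (C, R)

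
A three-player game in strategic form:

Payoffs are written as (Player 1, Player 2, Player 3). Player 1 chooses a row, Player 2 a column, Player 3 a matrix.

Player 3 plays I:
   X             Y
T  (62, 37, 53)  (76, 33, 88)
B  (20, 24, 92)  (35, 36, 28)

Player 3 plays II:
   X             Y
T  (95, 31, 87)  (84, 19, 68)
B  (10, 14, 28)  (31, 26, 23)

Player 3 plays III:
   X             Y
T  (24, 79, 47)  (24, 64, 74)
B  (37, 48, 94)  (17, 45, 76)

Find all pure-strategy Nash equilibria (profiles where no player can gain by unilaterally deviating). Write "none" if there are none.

(T, X, II); (B, X, III)

Check each profile: it is a Nash equilibrium iff no player can strictly gain by switching unilaterally.
(T, X, I): Player 3 can switch to II (53 → 87). Not NE.
(T, X, II): Player 1 gets 95, best alternative 10; Player 2 gets 31, best alternative 19; Player 3 gets 87, best alternative 53. No profitable deviation — NE.
(T, X, III): Player 1 can switch to B (24 → 37). Not NE.
(T, Y, I): Player 2 can switch to X (33 → 37). Not NE.
(T, Y, II): Player 2 can switch to X (19 → 31). Not NE.
(T, Y, III): Player 2 can switch to X (64 → 79). Not NE.
(B, X, I): Player 1 can switch to T (20 → 62). Not NE.
(B, X, II): Player 1 can switch to T (10 → 95). Not NE.
(B, X, III): Player 1 gets 37, best alternative 24; Player 2 gets 48, best alternative 45; Player 3 gets 94, best alternative 92. No profitable deviation — NE.
(B, Y, I): Player 1 can switch to T (35 → 76). Not NE.
(The remaining 2 profiles each have a profitable deviation by the same check.)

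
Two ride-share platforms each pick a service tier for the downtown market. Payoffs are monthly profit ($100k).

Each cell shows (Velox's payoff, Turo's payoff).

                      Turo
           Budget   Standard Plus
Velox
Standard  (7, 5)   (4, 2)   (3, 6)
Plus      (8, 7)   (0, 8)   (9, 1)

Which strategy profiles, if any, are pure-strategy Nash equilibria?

This game has no pure Nash equilibrium.

Check each profile: it is a Nash equilibrium iff no player can strictly gain by switching unilaterally.
(Standard, Budget): Velox can switch to Plus (7 → 8). Not NE.
(Standard, Standard): Turo can switch to Budget (2 → 5). Not NE.
(Standard, Plus): Velox can switch to Plus (3 → 9). Not NE.
(Plus, Budget): Turo can switch to Standard (7 → 8). Not NE.
(Plus, Standard): Velox can switch to Standard (0 → 4). Not NE.
(Plus, Plus): Turo can switch to Budget (1 → 7). Not NE.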